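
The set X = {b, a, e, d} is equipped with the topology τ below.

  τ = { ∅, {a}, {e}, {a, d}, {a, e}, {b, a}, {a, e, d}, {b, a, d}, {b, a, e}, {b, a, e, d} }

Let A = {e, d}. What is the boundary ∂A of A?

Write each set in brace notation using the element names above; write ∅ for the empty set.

open subsets of A: ∅, {e}; so int(A) = {e}
closure: X∖int(X∖A) = X∖{b, a} = {e, d}
∂A = {e, d} minus {e} = {d}

{d}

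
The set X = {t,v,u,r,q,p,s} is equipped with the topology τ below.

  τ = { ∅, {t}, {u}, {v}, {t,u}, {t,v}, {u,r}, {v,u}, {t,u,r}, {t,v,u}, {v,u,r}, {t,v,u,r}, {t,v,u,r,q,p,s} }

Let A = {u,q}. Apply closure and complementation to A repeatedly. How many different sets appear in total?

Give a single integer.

closure: X∖int(X∖A) = X∖{t,v} = {u,r,q,p,s}
Let k=closure and c=complement:
  1. A     = {u,q}
  2. kA    = {u,r,q,p,s}
  3. cA    = {t,v,r,p,s}
  4. ckA   = {t,v}
  5. kcA   = {t,v,r,q,p,s}
  6. kckA  = {t,v,q,p,s}
  7. ckcA  = {u}
  8. ckckA = {u,r}
— saturated at 8

8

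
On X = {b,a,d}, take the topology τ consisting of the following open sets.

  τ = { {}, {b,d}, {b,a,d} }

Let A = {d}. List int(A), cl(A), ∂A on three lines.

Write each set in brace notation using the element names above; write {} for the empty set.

int(A) = {}
cl(A)  = {b,a,d}
∂A     = {b,a,d}

interior: largest open inside A is {} (from {})
cl via duality: int({b,a}) = {}, so X∖{} = {b,a,d}
cl∖int = {b,a,d}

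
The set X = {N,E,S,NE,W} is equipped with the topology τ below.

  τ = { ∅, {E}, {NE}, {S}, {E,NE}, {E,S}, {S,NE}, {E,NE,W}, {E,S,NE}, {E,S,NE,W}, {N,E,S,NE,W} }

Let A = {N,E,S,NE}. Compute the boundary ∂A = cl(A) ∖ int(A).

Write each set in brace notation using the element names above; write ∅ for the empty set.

{N,W}

U open, U⊆A: ∅, {S}, {E}, {NE}, {E,S}, {S,NE}, {E,NE}, {E,S,NE}. int(A) = ⋃ = {E,S,NE}
X∖A={W}, int(X∖A)=∅, hence cl(A)={N,E,S,NE,W}
∂A: remove int from cl → {N,W}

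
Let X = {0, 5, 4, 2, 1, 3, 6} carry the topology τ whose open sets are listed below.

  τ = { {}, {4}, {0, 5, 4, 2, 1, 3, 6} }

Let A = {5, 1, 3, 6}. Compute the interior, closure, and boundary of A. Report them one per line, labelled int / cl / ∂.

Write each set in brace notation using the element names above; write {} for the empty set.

int(A) = {}
cl(A)  = {0, 5, 2, 1, 3, 6}
∂A     = {0, 5, 2, 1, 3, 6}

U open, U⊆A: {}. int(A) = ⋃ = {}
X∖A={0, 4, 2}, int(X∖A)={4}, hence cl(A)={0, 5, 2, 1, 3, 6}
∂A: remove int from cl → {0, 5, 2, 1, 3, 6}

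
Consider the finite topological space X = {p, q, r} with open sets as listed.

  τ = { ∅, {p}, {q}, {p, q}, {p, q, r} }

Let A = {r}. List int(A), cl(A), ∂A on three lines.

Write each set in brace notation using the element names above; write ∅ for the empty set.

interior: largest open inside A is ∅ (from ∅)
cl via duality: int({p, q}) = {p, q}, so X∖{p, q} = {r}
cl∖int = {r}

int(A) = ∅
cl(A)  = {r}
∂A     = {r}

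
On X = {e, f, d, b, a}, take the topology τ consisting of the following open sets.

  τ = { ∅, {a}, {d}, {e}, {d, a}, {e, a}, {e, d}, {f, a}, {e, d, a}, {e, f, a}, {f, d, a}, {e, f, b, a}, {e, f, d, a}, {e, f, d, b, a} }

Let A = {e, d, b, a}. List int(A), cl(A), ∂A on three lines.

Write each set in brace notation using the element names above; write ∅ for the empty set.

open subsets of A: ∅, {e}, {d}, {a}, {e, a}, {e, d}, {d, a}, {e, d, a}; so int(A) = {e, d, a}
closure: X∖int(X∖A) = X∖∅ = {e, f, d, b, a}
∂A = {e, f, d, b, a} minus {e, d, a} = {f, b}

int(A) = {e, d, a}
cl(A)  = {e, f, d, b, a}
∂A     = {f, b}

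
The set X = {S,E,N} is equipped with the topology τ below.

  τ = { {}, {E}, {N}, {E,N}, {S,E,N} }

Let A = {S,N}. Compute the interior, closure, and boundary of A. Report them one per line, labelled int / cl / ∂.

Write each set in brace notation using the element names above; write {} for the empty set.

open subsets of A: {}, {N}; so int(A) = {N}
closure: X∖int(X∖A) = X∖{E} = {S,N}
∂A = {S,N} minus {N} = {S}

int(A) = {N}
cl(A)  = {S,N}
∂A     = {S}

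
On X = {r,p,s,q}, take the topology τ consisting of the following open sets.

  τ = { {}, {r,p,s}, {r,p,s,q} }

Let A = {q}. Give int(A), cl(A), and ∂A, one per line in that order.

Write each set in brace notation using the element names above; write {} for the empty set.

int(A) = {}
cl(A)  = {q}
∂A     = {q}

open subsets of A: {}; so int(A) = {}
closure: X∖int(X∖A) = X∖{r,p,s} = {q}
∂A = {q} minus {} = {q}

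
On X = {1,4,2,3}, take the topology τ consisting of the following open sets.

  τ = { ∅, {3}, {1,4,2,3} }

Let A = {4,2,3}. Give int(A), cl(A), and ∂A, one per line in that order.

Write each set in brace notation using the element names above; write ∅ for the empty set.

int(A) = {3}
cl(A)  = {1,4,2,3}
∂A     = {1,4,2}

interior: largest open inside A is {3} (from ∅, {3})
cl via duality: int({1}) = ∅, so X∖∅ = {1,4,2,3}
cl∖int = {1,4,2}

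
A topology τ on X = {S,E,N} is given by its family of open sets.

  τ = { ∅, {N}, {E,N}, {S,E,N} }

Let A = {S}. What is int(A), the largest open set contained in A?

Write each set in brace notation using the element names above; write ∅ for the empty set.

∅

U open, U⊆A: ∅. int(A) = ⋃ = ∅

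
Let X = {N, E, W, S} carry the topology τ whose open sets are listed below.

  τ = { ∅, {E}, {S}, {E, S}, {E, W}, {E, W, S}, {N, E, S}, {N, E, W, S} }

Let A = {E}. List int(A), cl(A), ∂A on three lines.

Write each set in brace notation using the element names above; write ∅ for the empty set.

interior: largest open inside A is {E} (from ∅, {E})
cl via duality: int({N, W, S}) = {S}, so X∖{S} = {N, E, W}
cl∖int = {N, W}

int(A) = {E}
cl(A)  = {N, E, W}
∂A     = {N, W}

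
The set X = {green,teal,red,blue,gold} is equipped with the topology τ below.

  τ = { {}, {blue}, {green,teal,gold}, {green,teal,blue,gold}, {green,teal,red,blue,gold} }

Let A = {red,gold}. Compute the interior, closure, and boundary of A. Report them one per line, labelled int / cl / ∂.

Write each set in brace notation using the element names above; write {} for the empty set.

interior: largest open inside A is {} (from {})
cl via duality: int({green,teal,blue}) = {blue}, so X∖{blue} = {green,teal,red,gold}
cl∖int = {green,teal,red,gold}

int(A) = {}
cl(A)  = {green,teal,red,gold}
∂A     = {green,teal,red,gold}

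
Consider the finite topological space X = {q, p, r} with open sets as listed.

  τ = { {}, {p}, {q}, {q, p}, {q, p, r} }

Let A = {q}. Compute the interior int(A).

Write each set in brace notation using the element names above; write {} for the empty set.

{q}

opens ⊆ A: {}, {q}; union → int = {q}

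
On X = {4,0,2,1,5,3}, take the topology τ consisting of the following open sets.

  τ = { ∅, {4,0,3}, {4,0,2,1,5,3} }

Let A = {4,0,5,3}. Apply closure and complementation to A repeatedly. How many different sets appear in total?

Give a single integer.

6

closure: X∖int(X∖A) = X∖∅ = {4,0,2,1,5,3}
Let k=closure and c=complement:
  1. A     = {4,0,5,3}
  2. kA    = {4,0,2,1,5,3}
  3. cA    = {2,1}
  4. ckA   = ∅
  5. kcA   = {2,1,5}
  6. ckcA  = {4,0,3}
— saturated at 6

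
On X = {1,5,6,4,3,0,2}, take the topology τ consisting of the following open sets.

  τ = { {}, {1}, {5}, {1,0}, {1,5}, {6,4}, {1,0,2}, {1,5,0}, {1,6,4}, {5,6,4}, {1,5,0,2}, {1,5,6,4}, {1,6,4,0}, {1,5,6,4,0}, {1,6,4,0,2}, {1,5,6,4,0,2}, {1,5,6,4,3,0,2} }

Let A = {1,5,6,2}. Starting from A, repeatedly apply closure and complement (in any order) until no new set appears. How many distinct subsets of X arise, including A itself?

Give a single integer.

10

complement {4,3,0}; its interior {}; cl(A) = X∖{} = {1,5,6,4,3,0,2}
With k = closure, c = complement:
  1. A     = {1,5,6,2}
  2. kA    = {1,5,6,4,3,0,2}
  3. cA    = {4,3,0}
  4. ckA   = {}
  5. kcA   = {6,4,3,0,2}
  6. ckcA  = {1,5}
  7. kckcA = {1,5,3,0,2}
  8. ckckcA = {6,4}
  9. kckckcA = {6,4,3}
  10. ckckckcA = {1,5,0,2}
k, c of each give nothing new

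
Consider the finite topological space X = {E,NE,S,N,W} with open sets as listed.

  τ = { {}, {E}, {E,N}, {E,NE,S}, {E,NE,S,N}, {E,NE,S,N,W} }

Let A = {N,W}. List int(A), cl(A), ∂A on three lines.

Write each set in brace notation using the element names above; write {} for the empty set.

int(A) = {}
cl(A)  = {N,W}
∂A     = {N,W}

U open, U⊆A: {}. int(A) = ⋃ = {}
X∖A={E,NE,S}, int(X∖A)={E,NE,S}, hence cl(A)={N,W}
∂A: remove int from cl → {N,W}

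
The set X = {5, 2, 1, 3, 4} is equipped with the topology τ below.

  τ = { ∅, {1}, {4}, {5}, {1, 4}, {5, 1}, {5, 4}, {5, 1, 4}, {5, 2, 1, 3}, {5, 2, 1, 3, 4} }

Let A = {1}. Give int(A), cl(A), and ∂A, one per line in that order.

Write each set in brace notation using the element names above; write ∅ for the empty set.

int(A) = {1}
cl(A)  = {2, 1, 3}
∂A     = {2, 3}

open subsets of A: ∅, {1}; so int(A) = {1}
closure: X∖int(X∖A) = X∖{5, 4} = {2, 1, 3}
∂A = {2, 1, 3} minus {1} = {2, 3}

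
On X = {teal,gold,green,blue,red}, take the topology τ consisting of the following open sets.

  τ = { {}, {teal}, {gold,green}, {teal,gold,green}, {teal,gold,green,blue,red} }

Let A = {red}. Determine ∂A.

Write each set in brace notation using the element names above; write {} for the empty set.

{blue,red}

open subsets of A: {}; so int(A) = {}
closure: X∖int(X∖A) = X∖{teal,gold,green} = {blue,red}
∂A = {blue,red} minus {} = {blue,red}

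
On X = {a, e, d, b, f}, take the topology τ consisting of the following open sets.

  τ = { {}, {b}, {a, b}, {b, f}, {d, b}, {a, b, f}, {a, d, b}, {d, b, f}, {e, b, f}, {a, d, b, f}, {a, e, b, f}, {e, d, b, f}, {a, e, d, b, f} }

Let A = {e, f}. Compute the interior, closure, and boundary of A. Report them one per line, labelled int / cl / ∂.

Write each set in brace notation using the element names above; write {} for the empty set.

int(A) = {}
cl(A)  = {e, f}
∂A     = {e, f}

opens ⊆ A: {}; union → int = {}
complement {a, d, b}; its interior {a, d, b}; cl(A) = X∖{a, d, b} = {e, f}
boundary = {e, f} ∖ {} = {e, f}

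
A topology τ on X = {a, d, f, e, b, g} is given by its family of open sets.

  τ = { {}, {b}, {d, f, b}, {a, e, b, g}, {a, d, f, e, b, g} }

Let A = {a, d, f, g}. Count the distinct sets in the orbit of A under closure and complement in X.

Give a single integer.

X∖A={e, b}, int(X∖A)={b}, hence cl(A)={a, d, f, e, g}
Orbit (k=closure, c=complement):
  1. A     = {a, d, f, g}
  2. kA    = {a, d, f, e, g}
  3. cA    = {e, b}
  4. ckA   = {b}
  5. kcA   = {a, d, f, e, b, g}
  6. ckcA  = {}
(closed under both — stop)

6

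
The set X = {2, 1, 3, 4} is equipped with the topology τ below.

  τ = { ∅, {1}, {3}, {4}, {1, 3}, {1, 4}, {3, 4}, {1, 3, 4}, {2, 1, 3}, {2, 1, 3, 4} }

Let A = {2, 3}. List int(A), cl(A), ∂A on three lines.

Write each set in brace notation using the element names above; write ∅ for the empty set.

int(A) = {3}
cl(A)  = {2, 3}
∂A     = {2}

opens ⊆ A: ∅, {3}; union → int = {3}
complement {1, 4}; its interior {1, 4}; cl(A) = X∖{1, 4} = {2, 3}
boundary = {2, 3} ∖ {3} = {2}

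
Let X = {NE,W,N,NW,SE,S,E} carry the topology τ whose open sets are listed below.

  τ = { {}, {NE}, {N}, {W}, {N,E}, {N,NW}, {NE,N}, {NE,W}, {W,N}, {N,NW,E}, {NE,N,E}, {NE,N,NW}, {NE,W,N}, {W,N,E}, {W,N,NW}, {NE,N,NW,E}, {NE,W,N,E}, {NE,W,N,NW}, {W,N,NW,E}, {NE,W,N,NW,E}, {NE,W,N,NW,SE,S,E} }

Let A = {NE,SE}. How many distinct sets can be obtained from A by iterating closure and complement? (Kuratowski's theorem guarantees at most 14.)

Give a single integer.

X∖A={W,N,NW,S,E}, int(X∖A)={W,N,NW,E}, hence cl(A)={NE,SE,S}
Orbit (k=closure, c=complement):
  1. A     = {NE,SE}
  2. kA    = {NE,SE,S}
  3. cA    = {W,N,NW,S,E}
  4. ckA   = {W,N,NW,E}
  5. kcA   = {W,N,NW,SE,S,E}
  6. ckcA  = {NE}
(closed under both — stop)

6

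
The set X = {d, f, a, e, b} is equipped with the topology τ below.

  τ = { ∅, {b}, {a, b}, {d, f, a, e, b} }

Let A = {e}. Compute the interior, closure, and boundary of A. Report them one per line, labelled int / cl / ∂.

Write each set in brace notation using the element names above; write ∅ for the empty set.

open subsets of A: ∅; so int(A) = ∅
closure: X∖int(X∖A) = X∖{a, b} = {d, f, e}
∂A = {d, f, e} minus ∅ = {d, f, e}

int(A) = ∅
cl(A)  = {d, f, e}
∂A     = {d, f, e}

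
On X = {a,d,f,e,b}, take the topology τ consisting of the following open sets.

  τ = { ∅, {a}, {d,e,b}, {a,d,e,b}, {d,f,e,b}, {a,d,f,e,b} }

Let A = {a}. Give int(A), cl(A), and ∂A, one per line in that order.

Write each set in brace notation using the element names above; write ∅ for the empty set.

int(A) = {a}
cl(A)  = {a}
∂A     = ∅

interior: largest open inside A is {a} (from ∅, {a})
cl via duality: int({d,f,e,b}) = {d,f,e,b}, so X∖{d,f,e,b} = {a}
cl∖int = ∅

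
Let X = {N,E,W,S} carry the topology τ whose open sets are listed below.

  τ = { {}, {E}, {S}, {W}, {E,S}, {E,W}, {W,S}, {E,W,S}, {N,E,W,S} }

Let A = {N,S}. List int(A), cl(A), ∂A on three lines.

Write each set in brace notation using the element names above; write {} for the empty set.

opens ⊆ A: {}, {S}; union → int = {S}
complement {E,W}; its interior {E,W}; cl(A) = X∖{E,W} = {N,S}
boundary = {N,S} ∖ {S} = {N}

int(A) = {S}
cl(A)  = {N,S}
∂A     = {N}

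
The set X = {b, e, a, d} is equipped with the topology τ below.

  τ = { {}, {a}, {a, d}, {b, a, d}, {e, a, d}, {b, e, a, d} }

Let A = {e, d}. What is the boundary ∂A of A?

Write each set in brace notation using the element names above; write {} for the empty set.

open subsets of A: {}; so int(A) = {}
closure: X∖int(X∖A) = X∖{a} = {b, e, d}
∂A = {b, e, d} minus {} = {b, e, d}

{b, e, d}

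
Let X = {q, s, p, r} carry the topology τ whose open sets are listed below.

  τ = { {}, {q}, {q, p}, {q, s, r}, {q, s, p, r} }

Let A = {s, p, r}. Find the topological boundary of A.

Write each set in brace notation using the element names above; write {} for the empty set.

open subsets of A: {}; so int(A) = {}
closure: X∖int(X∖A) = X∖{q} = {s, p, r}
∂A = {s, p, r} minus {} = {s, p, r}

{s, p, r}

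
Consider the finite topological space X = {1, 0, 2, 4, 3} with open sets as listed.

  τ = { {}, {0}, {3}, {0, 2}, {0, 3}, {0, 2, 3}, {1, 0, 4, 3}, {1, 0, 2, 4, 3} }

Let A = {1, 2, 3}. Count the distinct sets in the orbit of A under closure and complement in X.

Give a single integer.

complement {0, 4}; its interior {0}; cl(A) = X∖{0} = {1, 2, 4, 3}
With k = closure, c = complement:
  1. A     = {1, 2, 3}
  2. kA    = {1, 2, 4, 3}
  3. cA    = {0, 4}
  4. ckA   = {0}
  5. kcA   = {1, 0, 2, 4}
  6. ckcA  = {3}
  7. kckcA = {1, 4, 3}
  8. ckckcA = {0, 2}
k, c of each give nothing new

8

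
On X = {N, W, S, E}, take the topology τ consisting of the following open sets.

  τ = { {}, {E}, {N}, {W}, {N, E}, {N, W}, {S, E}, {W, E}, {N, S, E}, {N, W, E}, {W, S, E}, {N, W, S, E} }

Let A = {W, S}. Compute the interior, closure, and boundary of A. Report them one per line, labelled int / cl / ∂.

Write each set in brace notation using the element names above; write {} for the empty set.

int(A) = {W}
cl(A)  = {W, S}
∂A     = {S}

interior: largest open inside A is {W} (from {}, {W})
cl via duality: int({N, E}) = {N, E}, so X∖{N, E} = {W, S}
cl∖int = {S}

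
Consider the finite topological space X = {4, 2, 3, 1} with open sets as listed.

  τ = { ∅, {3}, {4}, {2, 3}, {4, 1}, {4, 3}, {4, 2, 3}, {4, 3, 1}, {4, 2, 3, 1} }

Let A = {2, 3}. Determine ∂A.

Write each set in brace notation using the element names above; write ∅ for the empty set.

∅

open subsets of A: ∅, {3}, {2, 3}; so int(A) = {2, 3}
closure: X∖int(X∖A) = X∖{4, 1} = {2, 3}
∂A = {2, 3} minus {2, 3} = ∅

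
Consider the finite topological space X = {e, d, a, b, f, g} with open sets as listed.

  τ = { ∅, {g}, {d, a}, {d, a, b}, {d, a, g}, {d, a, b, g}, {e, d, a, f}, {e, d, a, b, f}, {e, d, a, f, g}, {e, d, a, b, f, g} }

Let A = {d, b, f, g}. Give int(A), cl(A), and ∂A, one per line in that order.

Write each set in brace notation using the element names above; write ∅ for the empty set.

opens ⊆ A: ∅, {g}; union → int = {g}
complement {e, a}; its interior ∅; cl(A) = X∖∅ = {e, d, a, b, f, g}
boundary = {e, d, a, b, f, g} ∖ {g} = {e, d, a, b, f}

int(A) = {g}
cl(A)  = {e, d, a, b, f, g}
∂A     = {e, d, a, b, f}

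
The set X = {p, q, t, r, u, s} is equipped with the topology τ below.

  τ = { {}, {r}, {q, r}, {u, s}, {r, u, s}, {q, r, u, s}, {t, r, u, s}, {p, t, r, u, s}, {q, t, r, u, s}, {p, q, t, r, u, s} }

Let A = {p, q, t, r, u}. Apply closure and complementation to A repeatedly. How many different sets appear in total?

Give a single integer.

8

X∖A={s}, int(X∖A)={}, hence cl(A)={p, q, t, r, u, s}
Orbit (k=closure, c=complement):
  1. A     = {p, q, t, r, u}
  2. kA    = {p, q, t, r, u, s}
  3. cA    = {s}
  4. ckA   = {}
  5. kcA   = {p, t, u, s}
  6. ckcA  = {q, r}
  7. kckcA = {p, q, t, r}
  8. ckckcA = {u, s}
(closed under both — stop)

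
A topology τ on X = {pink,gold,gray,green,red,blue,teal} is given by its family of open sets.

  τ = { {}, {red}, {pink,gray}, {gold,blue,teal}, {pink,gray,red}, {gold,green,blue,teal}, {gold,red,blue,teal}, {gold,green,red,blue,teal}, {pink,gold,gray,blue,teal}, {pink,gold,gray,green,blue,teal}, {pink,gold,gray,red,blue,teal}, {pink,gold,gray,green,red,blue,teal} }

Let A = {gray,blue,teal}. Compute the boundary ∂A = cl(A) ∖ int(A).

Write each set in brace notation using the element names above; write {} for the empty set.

interior: largest open inside A is {} (from {})
cl via duality: int({pink,gold,green,red}) = {red}, so X∖{red} = {pink,gold,gray,green,blue,teal}
cl∖int = {pink,gold,gray,green,blue,teal}

{pink,gold,gray,green,blue,teal}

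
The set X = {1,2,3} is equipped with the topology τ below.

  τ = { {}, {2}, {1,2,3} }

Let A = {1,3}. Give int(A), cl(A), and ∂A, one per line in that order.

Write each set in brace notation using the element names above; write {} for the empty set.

opens ⊆ A: {}; union → int = {}
complement {2}; its interior {2}; cl(A) = X∖{2} = {1,3}
boundary = {1,3} ∖ {} = {1,3}

int(A) = {}
cl(A)  = {1,3}
∂A     = {1,3}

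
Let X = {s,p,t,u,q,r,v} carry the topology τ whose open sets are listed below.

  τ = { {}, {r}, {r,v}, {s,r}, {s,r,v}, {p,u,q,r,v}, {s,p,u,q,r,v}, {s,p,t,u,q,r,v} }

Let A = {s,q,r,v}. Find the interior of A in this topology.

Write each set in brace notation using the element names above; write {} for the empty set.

opens ⊆ A: {}, {r}, {s,r}, {r,v}, {s,r,v}; union → int = {s,r,v}

{s,r,v}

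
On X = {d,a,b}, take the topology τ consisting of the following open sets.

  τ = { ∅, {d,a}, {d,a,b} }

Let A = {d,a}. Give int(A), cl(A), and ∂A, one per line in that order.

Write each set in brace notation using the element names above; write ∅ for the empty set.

int(A) = {d,a}
cl(A)  = {d,a,b}
∂A     = {b}

U open, U⊆A: ∅, {d,a}. int(A) = ⋃ = {d,a}
X∖A={b}, int(X∖A)=∅, hence cl(A)={d,a,b}
∂A: remove int from cl → {b}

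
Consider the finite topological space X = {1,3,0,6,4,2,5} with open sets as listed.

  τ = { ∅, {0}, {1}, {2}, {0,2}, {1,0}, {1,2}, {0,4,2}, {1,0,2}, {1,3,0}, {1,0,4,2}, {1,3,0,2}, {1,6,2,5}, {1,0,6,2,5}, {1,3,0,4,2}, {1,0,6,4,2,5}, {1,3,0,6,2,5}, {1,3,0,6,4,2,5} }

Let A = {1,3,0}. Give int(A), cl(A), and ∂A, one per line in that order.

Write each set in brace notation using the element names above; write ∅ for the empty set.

U open, U⊆A: ∅, {0}, {1}, {1,0}, {1,3,0}. int(A) = ⋃ = {1,3,0}
X∖A={6,4,2,5}, int(X∖A)={2}, hence cl(A)={1,3,0,6,4,5}
∂A: remove int from cl → {6,4,5}

int(A) = {1,3,0}
cl(A)  = {1,3,0,6,4,5}
∂A     = {6,4,5}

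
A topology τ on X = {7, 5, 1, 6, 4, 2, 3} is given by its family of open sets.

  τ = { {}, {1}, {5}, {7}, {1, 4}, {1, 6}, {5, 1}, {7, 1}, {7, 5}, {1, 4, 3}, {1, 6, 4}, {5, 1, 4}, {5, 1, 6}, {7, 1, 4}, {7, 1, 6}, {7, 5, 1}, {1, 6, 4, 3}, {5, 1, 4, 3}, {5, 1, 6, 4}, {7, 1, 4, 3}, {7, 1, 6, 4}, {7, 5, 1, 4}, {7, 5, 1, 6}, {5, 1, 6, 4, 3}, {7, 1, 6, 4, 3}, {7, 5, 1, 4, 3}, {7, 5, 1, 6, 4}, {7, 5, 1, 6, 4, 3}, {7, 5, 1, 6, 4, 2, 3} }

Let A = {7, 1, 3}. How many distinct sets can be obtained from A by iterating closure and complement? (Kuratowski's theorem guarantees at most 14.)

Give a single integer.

8

complement {5, 6, 4, 2}; its interior {5}; cl(A) = X∖{5} = {7, 1, 6, 4, 2, 3}
With k = closure, c = complement:
  1. A     = {7, 1, 3}
  2. kA    = {7, 1, 6, 4, 2, 3}
  3. cA    = {5, 6, 4, 2}
  4. ckA   = {5}
  5. kcA   = {5, 6, 4, 2, 3}
  6. kckA  = {5, 2}
  7. ckcA  = {7, 1}
  8. ckckA = {7, 1, 6, 4, 3}
k, c of each give nothing new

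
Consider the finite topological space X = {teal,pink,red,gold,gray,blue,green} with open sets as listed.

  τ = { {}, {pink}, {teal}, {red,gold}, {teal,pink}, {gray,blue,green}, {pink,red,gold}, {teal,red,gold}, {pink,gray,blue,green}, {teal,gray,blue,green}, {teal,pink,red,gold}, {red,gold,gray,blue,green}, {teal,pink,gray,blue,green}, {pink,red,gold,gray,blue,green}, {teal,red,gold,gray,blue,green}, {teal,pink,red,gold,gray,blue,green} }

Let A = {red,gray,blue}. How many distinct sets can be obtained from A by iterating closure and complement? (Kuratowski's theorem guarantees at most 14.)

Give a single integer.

complement {teal,pink,gold,green}; its interior {teal,pink}; cl(A) = X∖{teal,pink} = {red,gold,gray,blue,green}
With k = closure, c = complement:
  1. A     = {red,gray,blue}
  2. kA    = {red,gold,gray,blue,green}
  3. cA    = {teal,pink,gold,green}
  4. ckA   = {teal,pink}
  5. kcA   = {teal,pink,red,gold,gray,blue,green}
  6. ckcA  = {}
k, c of each give nothing new

6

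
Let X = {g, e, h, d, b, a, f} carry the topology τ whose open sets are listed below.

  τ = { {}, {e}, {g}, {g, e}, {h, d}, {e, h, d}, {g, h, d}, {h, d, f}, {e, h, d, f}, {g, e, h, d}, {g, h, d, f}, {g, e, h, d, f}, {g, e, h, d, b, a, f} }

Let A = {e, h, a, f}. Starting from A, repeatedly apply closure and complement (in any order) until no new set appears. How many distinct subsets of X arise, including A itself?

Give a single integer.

10

cl via duality: int({g, d, b}) = {g}, so X∖{g} = {e, h, d, b, a, f}
Write k for closure, c for complement:
  1. A     = {e, h, a, f}
  2. kA    = {e, h, d, b, a, f}
  3. cA    = {g, d, b}
  4. ckA   = {g}
  5. kcA   = {g, h, d, b, a, f}
  6. kckA  = {g, b, a}
  7. ckcA  = {e}
  8. ckckA = {e, h, d, f}
  9. kckcA = {e, b, a}
  10. ckckcA = {g, h, d, f}
applying k or c yields no new set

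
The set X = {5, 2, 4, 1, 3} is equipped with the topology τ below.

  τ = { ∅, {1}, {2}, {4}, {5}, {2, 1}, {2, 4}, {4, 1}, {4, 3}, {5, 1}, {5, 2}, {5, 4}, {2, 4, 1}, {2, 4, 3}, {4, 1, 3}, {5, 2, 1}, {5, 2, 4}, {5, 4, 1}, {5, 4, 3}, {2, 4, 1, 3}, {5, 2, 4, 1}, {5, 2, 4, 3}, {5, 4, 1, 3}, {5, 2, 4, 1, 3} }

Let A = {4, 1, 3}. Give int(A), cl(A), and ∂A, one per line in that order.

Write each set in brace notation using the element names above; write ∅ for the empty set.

int(A) = {4, 1, 3}
cl(A)  = {4, 1, 3}
∂A     = ∅

interior: largest open inside A is {4, 1, 3} (from ∅, {1}, {4}, {4, 3}, {4, 1}, {4, 1, 3})
cl via duality: int({5, 2}) = {5, 2}, so X∖{5, 2} = {4, 1, 3}
cl∖int = ∅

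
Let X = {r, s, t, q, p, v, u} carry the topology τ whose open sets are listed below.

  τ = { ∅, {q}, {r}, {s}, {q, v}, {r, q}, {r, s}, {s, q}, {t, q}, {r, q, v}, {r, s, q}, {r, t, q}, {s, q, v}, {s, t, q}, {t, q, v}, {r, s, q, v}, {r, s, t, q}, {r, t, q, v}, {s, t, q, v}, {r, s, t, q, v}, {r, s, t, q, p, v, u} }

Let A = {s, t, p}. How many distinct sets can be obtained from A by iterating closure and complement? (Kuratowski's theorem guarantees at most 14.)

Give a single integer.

8

X∖A={r, q, v, u}, int(X∖A)={r, q, v}, hence cl(A)={s, t, p, u}
Orbit (k=closure, c=complement):
  1. A     = {s, t, p}
  2. kA    = {s, t, p, u}
  3. cA    = {r, q, v, u}
  4. ckA   = {r, q, v}
  5. kcA   = {r, t, q, p, v, u}
  6. ckcA  = {s}
  7. kckcA = {s, p, u}
  8. ckckcA = {r, t, q, v}
(closed under both — stop)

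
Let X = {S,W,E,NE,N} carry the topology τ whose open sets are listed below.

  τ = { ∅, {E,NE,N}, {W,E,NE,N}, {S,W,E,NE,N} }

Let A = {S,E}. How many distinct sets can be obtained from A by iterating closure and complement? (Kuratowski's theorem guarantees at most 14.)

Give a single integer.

4

X∖A={W,NE,N}, int(X∖A)=∅, hence cl(A)={S,W,E,NE,N}
Orbit (k=closure, c=complement):
  1. A     = {S,E}
  2. kA    = {S,W,E,NE,N}
  3. cA    = {W,NE,N}
  4. ckA   = ∅
(closed under both — stop)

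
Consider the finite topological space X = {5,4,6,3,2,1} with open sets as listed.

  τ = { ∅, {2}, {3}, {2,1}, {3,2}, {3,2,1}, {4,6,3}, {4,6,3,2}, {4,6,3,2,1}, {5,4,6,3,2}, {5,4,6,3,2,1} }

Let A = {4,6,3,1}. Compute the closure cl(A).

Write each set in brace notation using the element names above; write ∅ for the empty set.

{5,4,6,3,1}

X∖A={5,2}, int(X∖A)={2}, hence cl(A)={5,4,6,3,1}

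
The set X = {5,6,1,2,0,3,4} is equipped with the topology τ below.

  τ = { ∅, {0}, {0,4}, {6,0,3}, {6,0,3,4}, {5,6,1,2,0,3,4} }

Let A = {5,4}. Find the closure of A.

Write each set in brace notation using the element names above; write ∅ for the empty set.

{5,1,2,4}

cl via duality: int({6,1,2,0,3}) = {6,0,3}, so X∖{6,0,3} = {5,1,2,4}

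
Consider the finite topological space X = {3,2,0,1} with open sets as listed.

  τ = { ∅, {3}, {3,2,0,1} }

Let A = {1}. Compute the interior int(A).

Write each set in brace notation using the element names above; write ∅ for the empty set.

U open, U⊆A: ∅. int(A) = ⋃ = ∅

∅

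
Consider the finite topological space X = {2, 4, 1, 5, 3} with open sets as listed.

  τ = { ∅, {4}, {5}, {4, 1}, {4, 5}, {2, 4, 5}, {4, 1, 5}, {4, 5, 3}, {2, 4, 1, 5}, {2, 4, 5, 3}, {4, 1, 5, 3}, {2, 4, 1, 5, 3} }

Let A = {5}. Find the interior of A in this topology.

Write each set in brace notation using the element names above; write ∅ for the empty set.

U open, U⊆A: ∅, {5}. int(A) = ⋃ = {5}

{5}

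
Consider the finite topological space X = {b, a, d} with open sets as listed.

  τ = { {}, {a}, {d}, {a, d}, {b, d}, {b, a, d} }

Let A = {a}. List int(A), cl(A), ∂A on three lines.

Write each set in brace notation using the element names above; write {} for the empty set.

U open, U⊆A: {}, {a}. int(A) = ⋃ = {a}
X∖A={b, d}, int(X∖A)={b, d}, hence cl(A)={a}
∂A: remove int from cl → {}

int(A) = {a}
cl(A)  = {a}
∂A     = {}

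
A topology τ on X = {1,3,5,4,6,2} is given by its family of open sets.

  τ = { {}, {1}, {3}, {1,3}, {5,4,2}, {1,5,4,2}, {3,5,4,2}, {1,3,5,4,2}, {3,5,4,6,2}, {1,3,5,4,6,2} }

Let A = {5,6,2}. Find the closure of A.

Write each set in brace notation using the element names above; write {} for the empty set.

complement {1,3,4}; its interior {1,3}; cl(A) = X∖{1,3} = {5,4,6,2}

{5,4,6,2}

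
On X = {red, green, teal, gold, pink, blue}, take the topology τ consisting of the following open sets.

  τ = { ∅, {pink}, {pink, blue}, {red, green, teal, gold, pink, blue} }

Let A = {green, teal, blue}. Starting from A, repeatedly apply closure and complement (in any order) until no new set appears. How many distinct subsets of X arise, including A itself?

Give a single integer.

complement {red, gold, pink}; its interior {pink}; cl(A) = X∖{pink} = {red, green, teal, gold, blue}
With k = closure, c = complement:
  1. A     = {green, teal, blue}
  2. kA    = {red, green, teal, gold, blue}
  3. cA    = {red, gold, pink}
  4. ckA   = {pink}
  5. kcA   = {red, green, teal, gold, pink, blue}
  6. ckcA  = ∅
k, c of each give nothing new

6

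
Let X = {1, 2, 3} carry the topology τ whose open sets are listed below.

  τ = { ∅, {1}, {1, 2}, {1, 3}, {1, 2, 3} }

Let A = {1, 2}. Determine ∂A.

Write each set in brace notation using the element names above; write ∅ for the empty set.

{3}

open subsets of A: ∅, {1}, {1, 2}; so int(A) = {1, 2}
closure: X∖int(X∖A) = X∖∅ = {1, 2, 3}
∂A = {1, 2, 3} minus {1, 2} = {3}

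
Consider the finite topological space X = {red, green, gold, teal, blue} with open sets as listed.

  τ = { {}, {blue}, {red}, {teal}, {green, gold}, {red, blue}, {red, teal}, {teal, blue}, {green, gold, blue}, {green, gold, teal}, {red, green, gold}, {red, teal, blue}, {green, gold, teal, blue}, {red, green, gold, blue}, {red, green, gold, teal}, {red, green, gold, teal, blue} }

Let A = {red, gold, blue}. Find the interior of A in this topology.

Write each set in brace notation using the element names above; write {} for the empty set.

{red, blue}

open subsets of A: {}, {red}, {blue}, {red, blue}; so int(A) = {red, blue}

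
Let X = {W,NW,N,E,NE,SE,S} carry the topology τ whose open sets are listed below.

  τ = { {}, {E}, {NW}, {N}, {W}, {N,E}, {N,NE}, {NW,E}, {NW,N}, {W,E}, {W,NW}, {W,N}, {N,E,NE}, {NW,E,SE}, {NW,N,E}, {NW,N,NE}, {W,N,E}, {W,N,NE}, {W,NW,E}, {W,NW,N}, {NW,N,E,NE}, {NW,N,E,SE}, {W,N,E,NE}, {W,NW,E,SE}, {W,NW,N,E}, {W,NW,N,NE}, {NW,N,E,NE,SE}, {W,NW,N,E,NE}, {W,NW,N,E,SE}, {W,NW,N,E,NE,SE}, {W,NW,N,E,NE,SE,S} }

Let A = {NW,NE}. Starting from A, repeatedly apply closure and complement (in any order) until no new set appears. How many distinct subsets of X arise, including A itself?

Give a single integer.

X∖A={W,N,E,SE,S}, int(X∖A)={W,N,E}, hence cl(A)={NW,NE,SE,S}
Orbit (k=closure, c=complement):
  1. A     = {NW,NE}
  2. kA    = {NW,NE,SE,S}
  3. cA    = {W,N,E,SE,S}
  4. ckA   = {W,N,E}
  5. kcA   = {W,N,E,NE,SE,S}
  6. ckcA  = {NW}
  7. kckcA = {NW,SE,S}
  8. ckckcA = {W,N,E,NE}
(closed under both — stop)

8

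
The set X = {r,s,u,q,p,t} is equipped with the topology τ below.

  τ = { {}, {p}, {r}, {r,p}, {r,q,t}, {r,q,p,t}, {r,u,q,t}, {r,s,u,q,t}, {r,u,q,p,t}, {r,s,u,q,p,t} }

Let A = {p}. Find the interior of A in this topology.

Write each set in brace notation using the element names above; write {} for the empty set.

{p}

open subsets of A: {}, {p}; so int(A) = {p}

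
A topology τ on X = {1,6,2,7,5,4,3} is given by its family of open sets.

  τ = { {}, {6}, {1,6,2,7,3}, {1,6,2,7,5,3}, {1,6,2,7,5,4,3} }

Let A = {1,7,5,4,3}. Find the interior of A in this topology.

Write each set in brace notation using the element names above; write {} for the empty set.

{}

opens ⊆ A: {}; union → int = {}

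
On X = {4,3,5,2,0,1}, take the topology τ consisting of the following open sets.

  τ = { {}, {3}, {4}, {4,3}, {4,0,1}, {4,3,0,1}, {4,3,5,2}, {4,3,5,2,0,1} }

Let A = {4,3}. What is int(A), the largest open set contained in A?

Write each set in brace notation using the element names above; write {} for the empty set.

{4,3}

open subsets of A: {}, {4}, {3}, {4,3}; so int(A) = {4,3}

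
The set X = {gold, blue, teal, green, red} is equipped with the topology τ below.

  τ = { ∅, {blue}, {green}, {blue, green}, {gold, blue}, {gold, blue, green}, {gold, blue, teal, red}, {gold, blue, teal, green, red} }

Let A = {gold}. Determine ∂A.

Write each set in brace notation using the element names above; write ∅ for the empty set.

{gold, teal, red}

interior: largest open inside A is ∅ (from ∅)
cl via duality: int({blue, teal, green, red}) = {blue, green}, so X∖{blue, green} = {gold, teal, red}
cl∖int = {gold, teal, red}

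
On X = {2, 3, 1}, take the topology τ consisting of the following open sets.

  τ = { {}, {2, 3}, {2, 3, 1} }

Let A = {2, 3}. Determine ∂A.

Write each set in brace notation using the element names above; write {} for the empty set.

opens ⊆ A: {}, {2, 3}; union → int = {2, 3}
complement {1}; its interior {}; cl(A) = X∖{} = {2, 3, 1}
boundary = {2, 3, 1} ∖ {2, 3} = {1}

{1}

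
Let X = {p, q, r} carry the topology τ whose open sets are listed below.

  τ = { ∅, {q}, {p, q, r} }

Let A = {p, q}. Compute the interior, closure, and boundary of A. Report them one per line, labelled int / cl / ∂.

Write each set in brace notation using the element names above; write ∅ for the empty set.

int(A) = {q}
cl(A)  = {p, q, r}
∂A     = {p, r}

opens ⊆ A: ∅, {q}; union → int = {q}
complement {r}; its interior ∅; cl(A) = X∖∅ = {p, q, r}
boundary = {p, q, r} ∖ {q} = {p, r}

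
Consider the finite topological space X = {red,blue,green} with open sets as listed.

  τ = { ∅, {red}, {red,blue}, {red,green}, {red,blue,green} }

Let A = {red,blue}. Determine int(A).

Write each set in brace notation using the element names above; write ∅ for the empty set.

interior: largest open inside A is {red,blue} (from ∅, {red}, {red,blue})

{red,blue}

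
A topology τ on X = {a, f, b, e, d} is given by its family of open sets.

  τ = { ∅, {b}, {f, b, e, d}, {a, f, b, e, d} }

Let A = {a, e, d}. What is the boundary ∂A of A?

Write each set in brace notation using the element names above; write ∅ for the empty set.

open subsets of A: ∅; so int(A) = ∅
closure: X∖int(X∖A) = X∖{b} = {a, f, e, d}
∂A = {a, f, e, d} minus ∅ = {a, f, e, d}

{a, f, e, d}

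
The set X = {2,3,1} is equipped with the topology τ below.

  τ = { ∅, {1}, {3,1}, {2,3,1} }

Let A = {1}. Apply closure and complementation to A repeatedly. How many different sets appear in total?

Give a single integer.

4

closure: X∖int(X∖A) = X∖∅ = {2,3,1}
Let k=closure and c=complement:
  1. A     = {1}
  2. kA    = {2,3,1}
  3. cA    = {2,3}
  4. ckA   = ∅
— saturated at 4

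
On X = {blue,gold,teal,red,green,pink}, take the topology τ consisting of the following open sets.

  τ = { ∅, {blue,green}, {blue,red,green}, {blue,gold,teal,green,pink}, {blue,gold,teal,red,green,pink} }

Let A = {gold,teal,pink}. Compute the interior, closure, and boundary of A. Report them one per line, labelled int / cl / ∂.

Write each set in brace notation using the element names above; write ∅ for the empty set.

U open, U⊆A: ∅. int(A) = ⋃ = ∅
X∖A={blue,red,green}, int(X∖A)={blue,red,green}, hence cl(A)={gold,teal,pink}
∂A: remove int from cl → {gold,teal,pink}

int(A) = ∅
cl(A)  = {gold,teal,pink}
∂A     = {gold,teal,pink}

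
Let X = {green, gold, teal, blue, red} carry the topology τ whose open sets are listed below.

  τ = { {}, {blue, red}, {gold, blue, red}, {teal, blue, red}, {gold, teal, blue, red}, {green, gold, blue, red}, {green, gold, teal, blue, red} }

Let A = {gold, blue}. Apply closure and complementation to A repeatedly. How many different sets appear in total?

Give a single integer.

X∖A={green, teal, red}, int(X∖A)={}, hence cl(A)={green, gold, teal, blue, red}
Orbit (k=closure, c=complement):
  1. A     = {gold, blue}
  2. kA    = {green, gold, teal, blue, red}
  3. cA    = {green, teal, red}
  4. ckA   = {}
(closed under both — stop)

4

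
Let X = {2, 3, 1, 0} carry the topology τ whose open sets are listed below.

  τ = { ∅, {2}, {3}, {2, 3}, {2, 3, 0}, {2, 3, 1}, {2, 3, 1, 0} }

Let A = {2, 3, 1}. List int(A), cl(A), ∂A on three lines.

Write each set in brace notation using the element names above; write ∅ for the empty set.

opens ⊆ A: ∅, {2}, {3}, {2, 3}, {2, 3, 1}; union → int = {2, 3, 1}
complement {0}; its interior ∅; cl(A) = X∖∅ = {2, 3, 1, 0}
boundary = {2, 3, 1, 0} ∖ {2, 3, 1} = {0}

int(A) = {2, 3, 1}
cl(A)  = {2, 3, 1, 0}
∂A     = {0}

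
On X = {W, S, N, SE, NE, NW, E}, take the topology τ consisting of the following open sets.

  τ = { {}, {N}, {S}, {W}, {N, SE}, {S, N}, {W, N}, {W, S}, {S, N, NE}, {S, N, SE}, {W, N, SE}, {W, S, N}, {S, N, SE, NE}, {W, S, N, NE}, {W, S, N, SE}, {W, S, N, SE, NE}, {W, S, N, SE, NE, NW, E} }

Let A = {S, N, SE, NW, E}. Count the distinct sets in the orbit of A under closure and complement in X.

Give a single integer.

cl via duality: int({W, NE}) = {W}, so X∖{W} = {S, N, SE, NE, NW, E}
Write k for closure, c for complement:
  1. A     = {S, N, SE, NW, E}
  2. kA    = {S, N, SE, NE, NW, E}
  3. cA    = {W, NE}
  4. ckA   = {W}
  5. kcA   = {W, NE, NW, E}
  6. kckA  = {W, NW, E}
  7. ckcA  = {S, N, SE}
  8. ckckA = {S, N, SE, NE}
applying k or c yields no new set

8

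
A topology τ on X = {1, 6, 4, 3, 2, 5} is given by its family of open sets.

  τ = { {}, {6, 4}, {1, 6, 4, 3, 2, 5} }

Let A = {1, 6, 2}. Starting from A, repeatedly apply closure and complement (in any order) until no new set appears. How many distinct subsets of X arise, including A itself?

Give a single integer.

4

complement {4, 3, 5}; its interior {}; cl(A) = X∖{} = {1, 6, 4, 3, 2, 5}
With k = closure, c = complement:
  1. A     = {1, 6, 2}
  2. kA    = {1, 6, 4, 3, 2, 5}
  3. cA    = {4, 3, 5}
  4. ckA   = {}
k, c of each give nothing new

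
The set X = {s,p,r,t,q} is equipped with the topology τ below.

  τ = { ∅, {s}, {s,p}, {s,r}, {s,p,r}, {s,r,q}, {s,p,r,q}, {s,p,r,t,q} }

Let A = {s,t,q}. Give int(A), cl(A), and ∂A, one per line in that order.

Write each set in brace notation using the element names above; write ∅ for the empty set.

opens ⊆ A: ∅, {s}; union → int = {s}
complement {p,r}; its interior ∅; cl(A) = X∖∅ = {s,p,r,t,q}
boundary = {s,p,r,t,q} ∖ {s} = {p,r,t,q}

int(A) = {s}
cl(A)  = {s,p,r,t,q}
∂A     = {p,r,t,q}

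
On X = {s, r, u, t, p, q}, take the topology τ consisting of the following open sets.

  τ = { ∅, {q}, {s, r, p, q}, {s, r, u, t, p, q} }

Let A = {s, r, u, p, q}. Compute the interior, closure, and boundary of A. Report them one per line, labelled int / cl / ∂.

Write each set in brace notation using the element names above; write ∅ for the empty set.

int(A) = {s, r, p, q}
cl(A)  = {s, r, u, t, p, q}
∂A     = {u, t}

U open, U⊆A: ∅, {q}, {s, r, p, q}. int(A) = ⋃ = {s, r, p, q}
X∖A={t}, int(X∖A)=∅, hence cl(A)={s, r, u, t, p, q}
∂A: remove int from cl → {u, t}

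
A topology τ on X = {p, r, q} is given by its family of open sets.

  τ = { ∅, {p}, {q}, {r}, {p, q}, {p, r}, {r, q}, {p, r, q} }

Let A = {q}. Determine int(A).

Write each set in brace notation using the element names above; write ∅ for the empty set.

{q}

opens ⊆ A: ∅, {q}; union → int = {q}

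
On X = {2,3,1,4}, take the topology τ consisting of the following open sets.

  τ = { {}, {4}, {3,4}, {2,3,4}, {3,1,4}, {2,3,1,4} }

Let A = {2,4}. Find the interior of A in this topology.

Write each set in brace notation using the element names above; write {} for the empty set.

{4}

opens ⊆ A: {}, {4}; union → int = {4}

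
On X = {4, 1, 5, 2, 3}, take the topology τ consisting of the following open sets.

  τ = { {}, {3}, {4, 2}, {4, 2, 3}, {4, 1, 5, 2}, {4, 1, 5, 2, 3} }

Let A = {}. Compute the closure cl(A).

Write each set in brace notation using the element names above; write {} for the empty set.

{}

X∖A={4, 1, 5, 2, 3}, int(X∖A)={4, 1, 5, 2, 3}, hence cl(A)={}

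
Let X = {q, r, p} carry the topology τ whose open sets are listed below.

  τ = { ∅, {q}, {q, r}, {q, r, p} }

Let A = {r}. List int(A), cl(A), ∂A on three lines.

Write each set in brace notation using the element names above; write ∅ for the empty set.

interior: largest open inside A is ∅ (from ∅)
cl via duality: int({q, p}) = {q}, so X∖{q} = {r, p}
cl∖int = {r, p}

int(A) = ∅
cl(A)  = {r, p}
∂A     = {r, p}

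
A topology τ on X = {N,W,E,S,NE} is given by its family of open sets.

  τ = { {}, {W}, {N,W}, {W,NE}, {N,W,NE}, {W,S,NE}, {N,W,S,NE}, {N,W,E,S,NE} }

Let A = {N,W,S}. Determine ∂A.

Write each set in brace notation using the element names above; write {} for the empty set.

interior: largest open inside A is {N,W} (from {}, {W}, {N,W})
cl via duality: int({E,NE}) = {}, so X∖{} = {N,W,E,S,NE}
cl∖int = {E,S,NE}

{E,S,NE}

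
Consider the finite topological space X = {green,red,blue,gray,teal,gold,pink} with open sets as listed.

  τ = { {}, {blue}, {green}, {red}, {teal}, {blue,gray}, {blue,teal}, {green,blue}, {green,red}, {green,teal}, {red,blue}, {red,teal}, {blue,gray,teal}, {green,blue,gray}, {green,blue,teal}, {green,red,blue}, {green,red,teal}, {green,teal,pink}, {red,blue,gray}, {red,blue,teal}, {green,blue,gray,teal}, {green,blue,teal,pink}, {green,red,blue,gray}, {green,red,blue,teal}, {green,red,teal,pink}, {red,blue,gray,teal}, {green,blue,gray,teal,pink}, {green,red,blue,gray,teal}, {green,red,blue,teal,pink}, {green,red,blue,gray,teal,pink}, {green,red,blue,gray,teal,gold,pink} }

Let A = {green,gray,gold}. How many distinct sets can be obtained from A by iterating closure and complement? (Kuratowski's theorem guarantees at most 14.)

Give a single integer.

8

complement {red,blue,teal,pink}; its interior {red,blue,teal}; cl(A) = X∖{red,blue,teal} = {green,gray,gold,pink}
With k = closure, c = complement:
  1. A     = {green,gray,gold}
  2. kA    = {green,gray,gold,pink}
  3. cA    = {red,blue,teal,pink}
  4. ckA   = {red,blue,teal}
  5. kcA   = {red,blue,gray,teal,gold,pink}
  6. ckcA  = {green}
  7. kckcA = {green,gold,pink}
  8. ckckcA = {red,blue,gray,teal}
k, c of each give nothing new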